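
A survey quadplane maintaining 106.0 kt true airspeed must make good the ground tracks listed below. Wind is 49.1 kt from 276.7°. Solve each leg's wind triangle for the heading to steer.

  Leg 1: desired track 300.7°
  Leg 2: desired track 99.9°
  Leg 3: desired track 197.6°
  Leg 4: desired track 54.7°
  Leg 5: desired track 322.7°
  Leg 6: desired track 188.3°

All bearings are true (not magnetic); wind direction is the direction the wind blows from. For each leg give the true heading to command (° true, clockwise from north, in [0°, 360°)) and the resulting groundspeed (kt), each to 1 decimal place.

Leg 1: heading=289.8°, groundspeed=59.2 kt
Leg 2: heading=101.4°, groundspeed=155.0 kt
Leg 3: heading=224.7°, groundspeed=85.1 kt
Leg 4: heading=36.6°, groundspeed=137.3 kt
Leg 5: heading=303.2°, groundspeed=65.8 kt
Leg 6: heading=215.9°, groundspeed=92.6 kt

Leg 1: desired track 300.7°; wind correction -10.9° → command heading 289.8°, groundspeed 59.2 kt
Leg 2: desired track 99.9°; wind correction +1.5° → command heading 101.4°, groundspeed 155.0 kt
Leg 3: desired track 197.6°; wind correction +27.1° → command heading 224.7°, groundspeed 85.1 kt
Leg 4: desired track 54.7°; wind correction -18.1° → command heading 36.6°, groundspeed 137.3 kt
Leg 5: desired track 322.7°; wind correction -19.5° → command heading 303.2°, groundspeed 65.8 kt
Leg 6: desired track 188.3°; wind correction +27.6° → command heading 215.9°, groundspeed 92.6 kt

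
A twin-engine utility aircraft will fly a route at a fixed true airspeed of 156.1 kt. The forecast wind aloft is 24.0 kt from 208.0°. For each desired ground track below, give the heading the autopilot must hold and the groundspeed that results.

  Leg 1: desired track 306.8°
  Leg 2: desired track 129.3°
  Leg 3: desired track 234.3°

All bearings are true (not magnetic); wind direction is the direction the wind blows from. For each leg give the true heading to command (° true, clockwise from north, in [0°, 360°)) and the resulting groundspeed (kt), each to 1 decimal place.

Leg 1: heading=298.1°, groundspeed=158.0 kt
Leg 2: heading=138.0°, groundspeed=149.6 kt
Leg 3: heading=230.4°, groundspeed=134.2 kt

Leg 1: desired track 306.8°; wind correction -8.7° → command heading 298.1°, groundspeed 158.0 kt
Leg 2: desired track 129.3°; wind correction +8.7° → command heading 138.0°, groundspeed 149.6 kt
Leg 3: desired track 234.3°; wind correction -3.9° → command heading 230.4°, groundspeed 134.2 kt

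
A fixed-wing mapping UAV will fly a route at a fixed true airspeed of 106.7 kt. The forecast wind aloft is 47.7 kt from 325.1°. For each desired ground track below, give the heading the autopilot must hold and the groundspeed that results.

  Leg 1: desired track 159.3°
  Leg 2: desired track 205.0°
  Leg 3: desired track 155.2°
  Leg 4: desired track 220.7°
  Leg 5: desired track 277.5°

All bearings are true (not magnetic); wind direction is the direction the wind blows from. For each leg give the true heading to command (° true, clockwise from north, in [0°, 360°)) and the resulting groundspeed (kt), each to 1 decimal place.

Leg 1: heading=165.6°, groundspeed=152.3 kt
Leg 2: heading=227.8°, groundspeed=122.3 kt
Leg 3: heading=159.7°, groundspeed=153.3 kt
Leg 4: heading=246.4°, groundspeed=108.0 kt
Leg 5: heading=296.8°, groundspeed=68.6 kt

Leg 1: desired track 159.3°; wind correction +6.3° → command heading 165.6°, groundspeed 152.3 kt
Leg 2: desired track 205.0°; wind correction +22.8° → command heading 227.8°, groundspeed 122.3 kt
Leg 3: desired track 155.2°; wind correction +4.5° → command heading 159.7°, groundspeed 153.3 kt
Leg 4: desired track 220.7°; wind correction +25.7° → command heading 246.4°, groundspeed 108.0 kt
Leg 5: desired track 277.5°; wind correction +19.3° → command heading 296.8°, groundspeed 68.6 kt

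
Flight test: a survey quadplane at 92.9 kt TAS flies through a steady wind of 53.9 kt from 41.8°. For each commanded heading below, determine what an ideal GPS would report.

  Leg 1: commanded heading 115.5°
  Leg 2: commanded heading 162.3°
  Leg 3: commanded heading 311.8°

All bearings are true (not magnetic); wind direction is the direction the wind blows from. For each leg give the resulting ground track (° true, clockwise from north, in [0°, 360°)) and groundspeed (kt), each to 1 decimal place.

Leg 1: heading 115.5°; drift +33.6° → track 149.1°, groundspeed 93.4 kt
Leg 2: heading 162.3°; drift +21.1° → track 183.4°, groundspeed 128.9 kt
Leg 3: heading 311.8°; drift -30.1° → track 281.7°, groundspeed 107.4 kt

Leg 1: track=149.1°, groundspeed=93.4 kt
Leg 2: track=183.4°, groundspeed=128.9 kt
Leg 3: track=281.7°, groundspeed=107.4 kt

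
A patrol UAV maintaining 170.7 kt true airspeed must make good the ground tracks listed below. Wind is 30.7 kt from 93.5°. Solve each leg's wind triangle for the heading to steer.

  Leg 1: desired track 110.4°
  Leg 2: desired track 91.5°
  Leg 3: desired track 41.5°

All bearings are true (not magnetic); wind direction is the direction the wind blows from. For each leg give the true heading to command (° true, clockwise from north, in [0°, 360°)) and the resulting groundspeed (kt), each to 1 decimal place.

Leg 1: heading=107.4°, groundspeed=141.1 kt
Leg 2: heading=91.9°, groundspeed=140.0 kt
Leg 3: heading=49.6°, groundspeed=150.1 kt

Leg 1: desired track 110.4°; wind correction -3.0° → command heading 107.4°, groundspeed 141.1 kt
Leg 2: desired track 91.5°; wind correction +0.4° → command heading 91.9°, groundspeed 140.0 kt
Leg 3: desired track 41.5°; wind correction +8.1° → command heading 49.6°, groundspeed 150.1 kt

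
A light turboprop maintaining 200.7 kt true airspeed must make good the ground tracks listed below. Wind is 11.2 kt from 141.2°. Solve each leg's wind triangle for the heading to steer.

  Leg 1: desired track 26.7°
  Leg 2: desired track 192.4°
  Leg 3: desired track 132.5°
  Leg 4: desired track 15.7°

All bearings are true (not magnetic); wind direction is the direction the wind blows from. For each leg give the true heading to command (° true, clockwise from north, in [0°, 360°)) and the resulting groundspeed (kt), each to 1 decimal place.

Leg 1: desired track 26.7°; wind correction +2.9° → command heading 29.6°, groundspeed 205.1 kt
Leg 2: desired track 192.4°; wind correction -2.5° → command heading 189.9°, groundspeed 193.5 kt
Leg 3: desired track 132.5°; wind correction +0.5° → command heading 133.0°, groundspeed 189.6 kt
Leg 4: desired track 15.7°; wind correction +2.6° → command heading 18.3°, groundspeed 207.0 kt

Leg 1: heading=29.6°, groundspeed=205.1 kt
Leg 2: heading=189.9°, groundspeed=193.5 kt
Leg 3: heading=133.0°, groundspeed=189.6 kt
Leg 4: heading=18.3°, groundspeed=207.0 kt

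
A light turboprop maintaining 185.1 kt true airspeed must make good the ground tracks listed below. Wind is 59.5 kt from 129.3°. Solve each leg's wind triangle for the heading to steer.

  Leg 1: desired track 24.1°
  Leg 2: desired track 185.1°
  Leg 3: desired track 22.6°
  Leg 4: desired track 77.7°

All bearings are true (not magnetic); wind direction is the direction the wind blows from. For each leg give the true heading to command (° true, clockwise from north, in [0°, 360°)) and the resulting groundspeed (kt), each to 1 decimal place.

Leg 1: desired track 24.1°; wind correction +18.1° → command heading 42.2°, groundspeed 191.6 kt
Leg 2: desired track 185.1°; wind correction -15.4° → command heading 169.7°, groundspeed 145.0 kt
Leg 3: desired track 22.6°; wind correction +17.9° → command heading 40.5°, groundspeed 193.2 kt
Leg 4: desired track 77.7°; wind correction +14.6° → command heading 92.3°, groundspeed 142.2 kt

Leg 1: heading=42.2°, groundspeed=191.6 kt
Leg 2: heading=169.7°, groundspeed=145.0 kt
Leg 3: heading=40.5°, groundspeed=193.2 kt
Leg 4: heading=92.3°, groundspeed=142.2 kt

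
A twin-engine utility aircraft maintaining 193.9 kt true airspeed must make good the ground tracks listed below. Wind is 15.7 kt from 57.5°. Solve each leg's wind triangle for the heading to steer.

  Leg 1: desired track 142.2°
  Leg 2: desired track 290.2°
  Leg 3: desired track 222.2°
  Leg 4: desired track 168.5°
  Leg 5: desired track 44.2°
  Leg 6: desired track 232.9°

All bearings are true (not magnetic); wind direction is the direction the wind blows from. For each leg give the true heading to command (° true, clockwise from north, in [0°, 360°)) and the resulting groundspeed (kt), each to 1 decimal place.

Leg 1: desired track 142.2°; wind correction -4.6° → command heading 137.6°, groundspeed 191.8 kt
Leg 2: desired track 290.2°; wind correction +3.7° → command heading 293.9°, groundspeed 203.0 kt
Leg 3: desired track 222.2°; wind correction -1.2° → command heading 221.0°, groundspeed 209.0 kt
Leg 4: desired track 168.5°; wind correction -4.3° → command heading 164.2°, groundspeed 199.0 kt
Leg 5: desired track 44.2°; wind correction +1.1° → command heading 45.3°, groundspeed 178.6 kt
Leg 6: desired track 232.9°; wind correction -0.4° → command heading 232.5°, groundspeed 209.5 kt

Leg 1: heading=137.6°, groundspeed=191.8 kt
Leg 2: heading=293.9°, groundspeed=203.0 kt
Leg 3: heading=221.0°, groundspeed=209.0 kt
Leg 4: heading=164.2°, groundspeed=199.0 kt
Leg 5: heading=45.3°, groundspeed=178.6 kt
Leg 6: heading=232.5°, groundspeed=209.5 kt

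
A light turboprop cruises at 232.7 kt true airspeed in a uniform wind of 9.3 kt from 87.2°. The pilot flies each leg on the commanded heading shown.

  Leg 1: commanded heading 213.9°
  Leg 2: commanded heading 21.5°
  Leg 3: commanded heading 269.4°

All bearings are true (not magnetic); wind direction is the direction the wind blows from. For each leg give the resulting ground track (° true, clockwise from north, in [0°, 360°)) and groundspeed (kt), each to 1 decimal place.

Leg 1: heading 213.9°; drift +1.8° → track 215.7°, groundspeed 238.4 kt
Leg 2: heading 21.5°; drift -2.1° → track 19.4°, groundspeed 229.0 kt
Leg 3: heading 269.4°; drift -0.1° → track 269.3°, groundspeed 242.0 kt

Leg 1: track=215.7°, groundspeed=238.4 kt
Leg 2: track=19.4°, groundspeed=229.0 kt
Leg 3: track=269.3°, groundspeed=242.0 kt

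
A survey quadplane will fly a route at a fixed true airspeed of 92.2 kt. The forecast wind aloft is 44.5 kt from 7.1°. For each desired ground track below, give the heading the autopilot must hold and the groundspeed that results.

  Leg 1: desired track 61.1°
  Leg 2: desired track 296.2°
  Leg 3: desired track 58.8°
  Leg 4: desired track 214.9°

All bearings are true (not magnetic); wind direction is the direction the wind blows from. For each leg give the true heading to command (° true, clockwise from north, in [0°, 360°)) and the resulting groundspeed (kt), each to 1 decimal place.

Leg 1: heading=38.1°, groundspeed=58.7 kt
Leg 2: heading=323.3°, groundspeed=67.5 kt
Leg 3: heading=36.5°, groundspeed=57.8 kt
Leg 4: heading=227.9°, groundspeed=129.2 kt

Leg 1: desired track 61.1°; wind correction -23.0° → command heading 38.1°, groundspeed 58.7 kt
Leg 2: desired track 296.2°; wind correction +27.1° → command heading 323.3°, groundspeed 67.5 kt
Leg 3: desired track 58.8°; wind correction -22.3° → command heading 36.5°, groundspeed 57.8 kt
Leg 4: desired track 214.9°; wind correction +13.0° → command heading 227.9°, groundspeed 129.2 kt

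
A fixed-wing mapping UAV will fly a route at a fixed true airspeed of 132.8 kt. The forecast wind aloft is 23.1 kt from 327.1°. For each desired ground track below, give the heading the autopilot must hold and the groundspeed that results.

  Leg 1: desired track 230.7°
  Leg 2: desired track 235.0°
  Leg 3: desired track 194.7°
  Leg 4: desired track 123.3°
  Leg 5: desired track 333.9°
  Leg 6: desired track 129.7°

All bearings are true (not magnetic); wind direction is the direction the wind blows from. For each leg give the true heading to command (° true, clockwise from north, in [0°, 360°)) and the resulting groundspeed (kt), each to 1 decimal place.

Leg 1: heading=240.7°, groundspeed=133.4 kt
Leg 2: heading=245.0°, groundspeed=131.6 kt
Leg 3: heading=202.1°, groundspeed=147.3 kt
Leg 4: heading=119.3°, groundspeed=153.6 kt
Leg 5: heading=332.7°, groundspeed=109.8 kt
Leg 6: heading=126.7°, groundspeed=154.7 kt

Leg 1: desired track 230.7°; wind correction +10.0° → command heading 240.7°, groundspeed 133.4 kt
Leg 2: desired track 235.0°; wind correction +10.0° → command heading 245.0°, groundspeed 131.6 kt
Leg 3: desired track 194.7°; wind correction +7.4° → command heading 202.1°, groundspeed 147.3 kt
Leg 4: desired track 123.3°; wind correction -4.0° → command heading 119.3°, groundspeed 153.6 kt
Leg 5: desired track 333.9°; wind correction -1.2° → command heading 332.7°, groundspeed 109.8 kt
Leg 6: desired track 129.7°; wind correction -3.0° → command heading 126.7°, groundspeed 154.7 kt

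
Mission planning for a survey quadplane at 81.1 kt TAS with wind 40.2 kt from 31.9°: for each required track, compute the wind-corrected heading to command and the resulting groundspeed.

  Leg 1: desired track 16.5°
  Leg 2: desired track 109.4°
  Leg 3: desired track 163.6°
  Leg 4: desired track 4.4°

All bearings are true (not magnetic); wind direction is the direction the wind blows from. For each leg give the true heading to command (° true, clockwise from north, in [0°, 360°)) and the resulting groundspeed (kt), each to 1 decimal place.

Leg 1: heading=24.1°, groundspeed=41.6 kt
Leg 2: heading=80.5°, groundspeed=62.3 kt
Leg 3: heading=141.9°, groundspeed=102.1 kt
Leg 4: heading=17.6°, groundspeed=43.3 kt

Leg 1: desired track 16.5°; wind correction +7.6° → command heading 24.1°, groundspeed 41.6 kt
Leg 2: desired track 109.4°; wind correction -28.9° → command heading 80.5°, groundspeed 62.3 kt
Leg 3: desired track 163.6°; wind correction -21.7° → command heading 141.9°, groundspeed 102.1 kt
Leg 4: desired track 4.4°; wind correction +13.2° → command heading 17.6°, groundspeed 43.3 kt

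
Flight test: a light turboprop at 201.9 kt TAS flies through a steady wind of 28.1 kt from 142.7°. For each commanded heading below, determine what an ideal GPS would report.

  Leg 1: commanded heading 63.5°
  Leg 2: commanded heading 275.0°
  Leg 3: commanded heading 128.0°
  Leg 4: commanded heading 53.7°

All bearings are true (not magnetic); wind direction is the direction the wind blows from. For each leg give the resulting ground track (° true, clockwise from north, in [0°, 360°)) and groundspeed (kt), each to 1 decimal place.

Leg 1: track=55.5°, groundspeed=198.6 kt
Leg 2: track=280.4°, groundspeed=221.8 kt
Leg 3: track=125.7°, groundspeed=174.9 kt
Leg 4: track=45.8°, groundspeed=203.4 kt

Leg 1: heading 63.5°; drift -8.0° → track 55.5°, groundspeed 198.6 kt
Leg 2: heading 275.0°; drift +5.4° → track 280.4°, groundspeed 221.8 kt
Leg 3: heading 128.0°; drift -2.3° → track 125.7°, groundspeed 174.9 kt
Leg 4: heading 53.7°; drift -7.9° → track 45.8°, groundspeed 203.4 kt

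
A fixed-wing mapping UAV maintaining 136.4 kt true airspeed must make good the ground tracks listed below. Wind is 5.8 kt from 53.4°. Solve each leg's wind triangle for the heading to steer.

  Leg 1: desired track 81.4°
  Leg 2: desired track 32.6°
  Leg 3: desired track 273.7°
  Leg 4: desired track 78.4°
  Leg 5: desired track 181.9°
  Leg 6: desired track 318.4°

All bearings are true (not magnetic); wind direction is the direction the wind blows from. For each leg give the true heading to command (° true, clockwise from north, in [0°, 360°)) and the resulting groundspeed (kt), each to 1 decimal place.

Leg 1: desired track 81.4°; wind correction -1.1° → command heading 80.3°, groundspeed 131.3 kt
Leg 2: desired track 32.6°; wind correction +0.9° → command heading 33.5°, groundspeed 131.0 kt
Leg 3: desired track 273.7°; wind correction +1.6° → command heading 275.3°, groundspeed 140.8 kt
Leg 4: desired track 78.4°; wind correction -1.0° → command heading 77.4°, groundspeed 131.1 kt
Leg 5: desired track 181.9°; wind correction -1.9° → command heading 180.0°, groundspeed 139.9 kt
Leg 6: desired track 318.4°; wind correction +2.4° → command heading 320.8°, groundspeed 136.8 kt

Leg 1: heading=80.3°, groundspeed=131.3 kt
Leg 2: heading=33.5°, groundspeed=131.0 kt
Leg 3: heading=275.3°, groundspeed=140.8 kt
Leg 4: heading=77.4°, groundspeed=131.1 kt
Leg 5: heading=180.0°, groundspeed=139.9 kt
Leg 6: heading=320.8°, groundspeed=136.8 kt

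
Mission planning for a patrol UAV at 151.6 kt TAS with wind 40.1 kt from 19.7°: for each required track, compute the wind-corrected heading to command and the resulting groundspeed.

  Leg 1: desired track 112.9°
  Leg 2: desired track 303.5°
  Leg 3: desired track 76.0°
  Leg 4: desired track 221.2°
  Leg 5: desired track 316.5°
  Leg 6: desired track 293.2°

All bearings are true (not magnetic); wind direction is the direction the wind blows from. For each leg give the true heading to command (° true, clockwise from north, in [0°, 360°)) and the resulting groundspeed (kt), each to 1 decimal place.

Leg 1: heading=97.6°, groundspeed=148.5 kt
Leg 2: heading=318.4°, groundspeed=136.9 kt
Leg 3: heading=63.3°, groundspeed=125.6 kt
Leg 4: heading=226.8°, groundspeed=188.2 kt
Leg 5: heading=330.2°, groundspeed=129.2 kt
Leg 6: heading=308.5°, groundspeed=143.8 kt

Leg 1: desired track 112.9°; wind correction -15.3° → command heading 97.6°, groundspeed 148.5 kt
Leg 2: desired track 303.5°; wind correction +14.9° → command heading 318.4°, groundspeed 136.9 kt
Leg 3: desired track 76.0°; wind correction -12.7° → command heading 63.3°, groundspeed 125.6 kt
Leg 4: desired track 221.2°; wind correction +5.6° → command heading 226.8°, groundspeed 188.2 kt
Leg 5: desired track 316.5°; wind correction +13.7° → command heading 330.2°, groundspeed 129.2 kt
Leg 6: desired track 293.2°; wind correction +15.3° → command heading 308.5°, groundspeed 143.8 kt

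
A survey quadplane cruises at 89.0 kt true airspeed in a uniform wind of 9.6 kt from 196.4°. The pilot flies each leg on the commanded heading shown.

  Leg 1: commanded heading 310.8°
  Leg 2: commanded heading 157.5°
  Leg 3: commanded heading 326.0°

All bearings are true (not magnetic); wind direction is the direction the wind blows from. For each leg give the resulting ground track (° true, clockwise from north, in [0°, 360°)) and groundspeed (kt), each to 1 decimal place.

Leg 1: heading 310.8°; drift +5.4° → track 316.2°, groundspeed 93.4 kt
Leg 2: heading 157.5°; drift -4.2° → track 153.3°, groundspeed 81.8 kt
Leg 3: heading 326.0°; drift +4.4° → track 330.4°, groundspeed 95.4 kt

Leg 1: track=316.2°, groundspeed=93.4 kt
Leg 2: track=153.3°, groundspeed=81.8 kt
Leg 3: track=330.4°, groundspeed=95.4 kt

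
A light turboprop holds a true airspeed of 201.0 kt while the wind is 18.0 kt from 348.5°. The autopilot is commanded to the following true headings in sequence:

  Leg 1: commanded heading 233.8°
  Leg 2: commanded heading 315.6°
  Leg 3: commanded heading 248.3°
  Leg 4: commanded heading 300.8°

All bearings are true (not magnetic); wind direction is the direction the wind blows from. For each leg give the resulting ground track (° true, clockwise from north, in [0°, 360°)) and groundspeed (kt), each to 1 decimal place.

Leg 1: heading 233.8°; drift -4.5° → track 229.3°, groundspeed 209.2 kt
Leg 2: heading 315.6°; drift -3.0° → track 312.6°, groundspeed 186.1 kt
Leg 3: heading 248.3°; drift -5.0° → track 243.3°, groundspeed 205.0 kt
Leg 4: heading 300.8°; drift -4.0° → track 296.8°, groundspeed 189.4 kt

Leg 1: track=229.3°, groundspeed=209.2 kt
Leg 2: track=312.6°, groundspeed=186.1 kt
Leg 3: track=243.3°, groundspeed=205.0 kt
Leg 4: track=296.8°, groundspeed=189.4 kt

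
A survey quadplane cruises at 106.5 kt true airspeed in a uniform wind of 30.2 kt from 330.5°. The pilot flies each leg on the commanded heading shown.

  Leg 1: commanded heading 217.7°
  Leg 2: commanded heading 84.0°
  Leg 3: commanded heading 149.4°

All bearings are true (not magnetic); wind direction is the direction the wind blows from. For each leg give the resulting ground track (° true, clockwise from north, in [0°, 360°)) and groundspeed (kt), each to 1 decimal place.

Leg 1: track=204.4°, groundspeed=121.4 kt
Leg 2: track=97.2°, groundspeed=121.7 kt
Leg 3: track=149.6°, groundspeed=136.7 kt

Leg 1: heading 217.7°; drift -13.3° → track 204.4°, groundspeed 121.4 kt
Leg 2: heading 84.0°; drift +13.2° → track 97.2°, groundspeed 121.7 kt
Leg 3: heading 149.4°; drift +0.2° → track 149.6°, groundspeed 136.7 kt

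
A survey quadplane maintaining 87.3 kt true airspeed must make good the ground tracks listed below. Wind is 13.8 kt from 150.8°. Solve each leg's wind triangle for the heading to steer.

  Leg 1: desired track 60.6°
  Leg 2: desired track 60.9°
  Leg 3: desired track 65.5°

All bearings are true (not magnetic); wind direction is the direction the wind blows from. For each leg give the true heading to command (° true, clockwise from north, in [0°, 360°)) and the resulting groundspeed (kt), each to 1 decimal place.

Leg 1: heading=69.7°, groundspeed=86.3 kt
Leg 2: heading=70.0°, groundspeed=86.2 kt
Leg 3: heading=74.6°, groundspeed=85.1 kt

Leg 1: desired track 60.6°; wind correction +9.1° → command heading 69.7°, groundspeed 86.3 kt
Leg 2: desired track 60.9°; wind correction +9.1° → command heading 70.0°, groundspeed 86.2 kt
Leg 3: desired track 65.5°; wind correction +9.1° → command heading 74.6°, groundspeed 85.1 kt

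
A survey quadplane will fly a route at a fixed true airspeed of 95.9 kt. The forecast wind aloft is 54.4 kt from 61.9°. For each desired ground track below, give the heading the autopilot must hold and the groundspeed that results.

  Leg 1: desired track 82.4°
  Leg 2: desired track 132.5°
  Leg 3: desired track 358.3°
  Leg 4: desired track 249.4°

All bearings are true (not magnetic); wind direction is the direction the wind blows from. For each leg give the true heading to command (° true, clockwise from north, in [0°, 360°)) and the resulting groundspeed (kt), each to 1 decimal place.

Leg 1: desired track 82.4°; wind correction -11.5° → command heading 70.9°, groundspeed 43.0 kt
Leg 2: desired track 132.5°; wind correction -32.3° → command heading 100.2°, groundspeed 62.9 kt
Leg 3: desired track 358.3°; wind correction +30.5° → command heading 28.8°, groundspeed 58.4 kt
Leg 4: desired track 249.4°; wind correction +4.2° → command heading 253.6°, groundspeed 149.6 kt

Leg 1: heading=70.9°, groundspeed=43.0 kt
Leg 2: heading=100.2°, groundspeed=62.9 kt
Leg 3: heading=28.8°, groundspeed=58.4 kt
Leg 4: heading=253.6°, groundspeed=149.6 kt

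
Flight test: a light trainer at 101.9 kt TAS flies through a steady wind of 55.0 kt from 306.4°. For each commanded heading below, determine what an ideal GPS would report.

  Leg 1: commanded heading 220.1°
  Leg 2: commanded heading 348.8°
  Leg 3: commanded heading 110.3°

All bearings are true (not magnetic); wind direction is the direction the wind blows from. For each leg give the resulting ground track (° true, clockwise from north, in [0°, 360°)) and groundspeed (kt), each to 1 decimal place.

Leg 1: track=190.9°, groundspeed=112.6 kt
Leg 2: track=20.0°, groundspeed=71.6 kt
Leg 3: track=115.9°, groundspeed=155.5 kt

Leg 1: heading 220.1°; drift -29.2° → track 190.9°, groundspeed 112.6 kt
Leg 2: heading 348.8°; drift +31.2° → track 20.0°, groundspeed 71.6 kt
Leg 3: heading 110.3°; drift +5.6° → track 115.9°, groundspeed 155.5 kt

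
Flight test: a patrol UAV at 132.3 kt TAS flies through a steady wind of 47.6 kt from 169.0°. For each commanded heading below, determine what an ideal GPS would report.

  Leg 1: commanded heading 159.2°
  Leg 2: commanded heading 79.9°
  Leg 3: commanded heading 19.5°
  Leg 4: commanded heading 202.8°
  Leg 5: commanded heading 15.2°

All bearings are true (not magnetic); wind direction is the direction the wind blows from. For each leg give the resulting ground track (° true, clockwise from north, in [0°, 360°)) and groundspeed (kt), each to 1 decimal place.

Leg 1: track=153.8°, groundspeed=85.8 kt
Leg 2: track=60.0°, groundspeed=139.9 kt
Leg 3: track=11.6°, groundspeed=175.0 kt
Leg 4: track=218.7°, groundspeed=96.5 kt
Leg 5: track=8.4°, groundspeed=176.3 kt

Leg 1: heading 159.2°; drift -5.4° → track 153.8°, groundspeed 85.8 kt
Leg 2: heading 79.9°; drift -19.9° → track 60.0°, groundspeed 139.9 kt
Leg 3: heading 19.5°; drift -7.9° → track 11.6°, groundspeed 175.0 kt
Leg 4: heading 202.8°; drift +15.9° → track 218.7°, groundspeed 96.5 kt
Leg 5: heading 15.2°; drift -6.8° → track 8.4°, groundspeed 176.3 kt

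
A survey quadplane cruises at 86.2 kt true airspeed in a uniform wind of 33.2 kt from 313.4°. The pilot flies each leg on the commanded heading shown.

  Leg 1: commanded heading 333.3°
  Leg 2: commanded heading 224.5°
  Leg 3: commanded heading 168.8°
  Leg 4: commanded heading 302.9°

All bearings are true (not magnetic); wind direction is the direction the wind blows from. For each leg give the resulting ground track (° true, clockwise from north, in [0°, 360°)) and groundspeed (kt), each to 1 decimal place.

Leg 1: track=344.9°, groundspeed=56.1 kt
Leg 2: track=203.3°, groundspeed=91.8 kt
Leg 3: track=159.2°, groundspeed=114.9 kt
Leg 4: track=296.5°, groundspeed=53.9 kt

Leg 1: heading 333.3°; drift +11.6° → track 344.9°, groundspeed 56.1 kt
Leg 2: heading 224.5°; drift -21.2° → track 203.3°, groundspeed 91.8 kt
Leg 3: heading 168.8°; drift -9.6° → track 159.2°, groundspeed 114.9 kt
Leg 4: heading 302.9°; drift -6.4° → track 296.5°, groundspeed 53.9 kt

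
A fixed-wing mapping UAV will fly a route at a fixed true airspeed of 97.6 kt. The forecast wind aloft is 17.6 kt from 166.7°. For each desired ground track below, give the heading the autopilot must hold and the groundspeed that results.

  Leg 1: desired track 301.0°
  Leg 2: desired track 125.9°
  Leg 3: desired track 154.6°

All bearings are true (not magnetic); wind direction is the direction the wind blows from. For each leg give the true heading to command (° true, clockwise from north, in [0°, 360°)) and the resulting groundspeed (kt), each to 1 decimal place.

Leg 1: heading=293.6°, groundspeed=109.1 kt
Leg 2: heading=132.7°, groundspeed=83.6 kt
Leg 3: heading=156.8°, groundspeed=80.3 kt

Leg 1: desired track 301.0°; wind correction -7.4° → command heading 293.6°, groundspeed 109.1 kt
Leg 2: desired track 125.9°; wind correction +6.8° → command heading 132.7°, groundspeed 83.6 kt
Leg 3: desired track 154.6°; wind correction +2.2° → command heading 156.8°, groundspeed 80.3 kt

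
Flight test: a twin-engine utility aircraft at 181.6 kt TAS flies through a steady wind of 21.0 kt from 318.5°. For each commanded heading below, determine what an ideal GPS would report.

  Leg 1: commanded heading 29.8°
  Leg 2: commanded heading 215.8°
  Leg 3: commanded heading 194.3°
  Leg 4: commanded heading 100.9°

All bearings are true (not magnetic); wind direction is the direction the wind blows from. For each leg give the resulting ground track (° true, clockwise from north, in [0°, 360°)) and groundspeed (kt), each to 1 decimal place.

Leg 1: track=36.3°, groundspeed=176.0 kt
Leg 2: track=209.5°, groundspeed=187.3 kt
Leg 3: track=189.2°, groundspeed=194.2 kt
Leg 4: track=104.6°, groundspeed=198.7 kt

Leg 1: heading 29.8°; drift +6.5° → track 36.3°, groundspeed 176.0 kt
Leg 2: heading 215.8°; drift -6.3° → track 209.5°, groundspeed 187.3 kt
Leg 3: heading 194.3°; drift -5.1° → track 189.2°, groundspeed 194.2 kt
Leg 4: heading 100.9°; drift +3.7° → track 104.6°, groundspeed 198.7 kt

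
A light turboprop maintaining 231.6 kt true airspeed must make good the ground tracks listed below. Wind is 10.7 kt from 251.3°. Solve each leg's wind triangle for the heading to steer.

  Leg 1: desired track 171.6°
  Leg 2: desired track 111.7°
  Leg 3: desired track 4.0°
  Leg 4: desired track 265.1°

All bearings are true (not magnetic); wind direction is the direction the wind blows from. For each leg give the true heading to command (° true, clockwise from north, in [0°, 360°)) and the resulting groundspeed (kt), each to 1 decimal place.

Leg 1: desired track 171.6°; wind correction +2.6° → command heading 174.2°, groundspeed 229.4 kt
Leg 2: desired track 111.7°; wind correction +1.7° → command heading 113.4°, groundspeed 239.6 kt
Leg 3: desired track 4.0°; wind correction -2.4° → command heading 1.6°, groundspeed 235.5 kt
Leg 4: desired track 265.1°; wind correction -0.6° → command heading 264.5°, groundspeed 221.2 kt

Leg 1: heading=174.2°, groundspeed=229.4 kt
Leg 2: heading=113.4°, groundspeed=239.6 kt
Leg 3: heading=1.6°, groundspeed=235.5 kt
Leg 4: heading=264.5°, groundspeed=221.2 kt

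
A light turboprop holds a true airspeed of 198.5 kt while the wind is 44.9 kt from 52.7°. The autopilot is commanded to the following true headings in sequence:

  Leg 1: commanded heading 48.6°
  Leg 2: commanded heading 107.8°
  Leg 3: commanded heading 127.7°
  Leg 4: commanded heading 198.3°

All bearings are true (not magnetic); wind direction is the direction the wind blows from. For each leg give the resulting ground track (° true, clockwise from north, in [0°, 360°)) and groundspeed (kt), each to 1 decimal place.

Leg 1: heading 48.6°; drift -1.2° → track 47.4°, groundspeed 153.7 kt
Leg 2: heading 107.8°; drift +12.0° → track 119.8°, groundspeed 176.7 kt
Leg 3: heading 127.7°; drift +13.1° → track 140.8°, groundspeed 191.8 kt
Leg 4: heading 198.3°; drift +6.1° → track 204.4°, groundspeed 236.9 kt

Leg 1: track=47.4°, groundspeed=153.7 kt
Leg 2: track=119.8°, groundspeed=176.7 kt
Leg 3: track=140.8°, groundspeed=191.8 kt
Leg 4: track=204.4°, groundspeed=236.9 kt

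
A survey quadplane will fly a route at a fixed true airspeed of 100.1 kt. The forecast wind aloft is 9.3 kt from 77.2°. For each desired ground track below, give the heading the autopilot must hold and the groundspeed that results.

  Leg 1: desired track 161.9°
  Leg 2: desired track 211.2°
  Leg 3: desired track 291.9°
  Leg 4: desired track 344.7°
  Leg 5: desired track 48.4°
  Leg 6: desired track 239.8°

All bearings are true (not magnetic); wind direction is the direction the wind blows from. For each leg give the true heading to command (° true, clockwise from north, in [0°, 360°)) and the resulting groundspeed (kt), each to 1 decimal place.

Leg 1: heading=156.6°, groundspeed=98.8 kt
Leg 2: heading=207.4°, groundspeed=106.3 kt
Leg 3: heading=294.9°, groundspeed=107.6 kt
Leg 4: heading=350.0°, groundspeed=100.1 kt
Leg 5: heading=51.0°, groundspeed=91.9 kt
Leg 6: heading=238.2°, groundspeed=108.9 kt

Leg 1: desired track 161.9°; wind correction -5.3° → command heading 156.6°, groundspeed 98.8 kt
Leg 2: desired track 211.2°; wind correction -3.8° → command heading 207.4°, groundspeed 106.3 kt
Leg 3: desired track 291.9°; wind correction +3.0° → command heading 294.9°, groundspeed 107.6 kt
Leg 4: desired track 344.7°; wind correction +5.3° → command heading 350.0°, groundspeed 100.1 kt
Leg 5: desired track 48.4°; wind correction +2.6° → command heading 51.0°, groundspeed 91.9 kt
Leg 6: desired track 239.8°; wind correction -1.6° → command heading 238.2°, groundspeed 108.9 kt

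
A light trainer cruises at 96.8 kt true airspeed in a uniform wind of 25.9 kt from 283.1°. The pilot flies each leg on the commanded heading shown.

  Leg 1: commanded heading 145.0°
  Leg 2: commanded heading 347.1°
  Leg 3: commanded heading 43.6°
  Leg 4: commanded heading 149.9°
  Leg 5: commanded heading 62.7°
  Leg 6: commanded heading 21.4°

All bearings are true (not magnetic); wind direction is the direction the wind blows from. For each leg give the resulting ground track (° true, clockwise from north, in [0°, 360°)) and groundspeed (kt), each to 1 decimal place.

Leg 1: track=136.5°, groundspeed=117.4 kt
Leg 2: track=2.3°, groundspeed=88.6 kt
Leg 3: track=55.1°, groundspeed=112.2 kt
Leg 4: track=140.5°, groundspeed=116.1 kt
Leg 5: track=70.9°, groundspeed=117.7 kt
Leg 6: track=35.7°, groundspeed=103.8 kt

Leg 1: heading 145.0°; drift -8.5° → track 136.5°, groundspeed 117.4 kt
Leg 2: heading 347.1°; drift +15.2° → track 2.3°, groundspeed 88.6 kt
Leg 3: heading 43.6°; drift +11.5° → track 55.1°, groundspeed 112.2 kt
Leg 4: heading 149.9°; drift -9.4° → track 140.5°, groundspeed 116.1 kt
Leg 5: heading 62.7°; drift +8.2° → track 70.9°, groundspeed 117.7 kt
Leg 6: heading 21.4°; drift +14.3° → track 35.7°, groundspeed 103.8 kt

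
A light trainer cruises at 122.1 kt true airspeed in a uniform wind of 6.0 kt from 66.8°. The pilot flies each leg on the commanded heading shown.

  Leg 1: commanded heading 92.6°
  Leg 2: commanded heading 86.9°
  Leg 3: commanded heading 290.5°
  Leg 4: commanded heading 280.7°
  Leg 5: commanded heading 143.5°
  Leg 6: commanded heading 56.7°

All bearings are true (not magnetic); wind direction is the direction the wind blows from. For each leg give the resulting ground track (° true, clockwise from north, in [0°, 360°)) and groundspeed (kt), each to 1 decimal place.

Leg 1: track=93.9°, groundspeed=116.7 kt
Leg 2: track=87.9°, groundspeed=116.5 kt
Leg 3: track=288.6°, groundspeed=126.5 kt
Leg 4: track=279.2°, groundspeed=127.1 kt
Leg 5: track=146.3°, groundspeed=120.9 kt
Leg 6: track=56.2°, groundspeed=116.2 kt

Leg 1: heading 92.6°; drift +1.3° → track 93.9°, groundspeed 116.7 kt
Leg 2: heading 86.9°; drift +1.0° → track 87.9°, groundspeed 116.5 kt
Leg 3: heading 290.5°; drift -1.9° → track 288.6°, groundspeed 126.5 kt
Leg 4: heading 280.7°; drift -1.5° → track 279.2°, groundspeed 127.1 kt
Leg 5: heading 143.5°; drift +2.8° → track 146.3°, groundspeed 120.9 kt
Leg 6: heading 56.7°; drift -0.5° → track 56.2°, groundspeed 116.2 kt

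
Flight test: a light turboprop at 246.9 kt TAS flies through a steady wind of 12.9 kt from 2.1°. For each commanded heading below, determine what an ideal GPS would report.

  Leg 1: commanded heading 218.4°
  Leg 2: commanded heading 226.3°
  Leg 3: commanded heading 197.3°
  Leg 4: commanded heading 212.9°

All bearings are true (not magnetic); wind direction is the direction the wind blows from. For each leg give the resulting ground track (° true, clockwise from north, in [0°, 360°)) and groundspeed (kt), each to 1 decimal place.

Leg 1: heading 218.4°; drift -1.7° → track 216.7°, groundspeed 257.4 kt
Leg 2: heading 226.3°; drift -2.0° → track 224.3°, groundspeed 256.3 kt
Leg 3: heading 197.3°; drift -0.7° → track 196.6°, groundspeed 259.4 kt
Leg 4: heading 212.9°; drift -1.5° → track 211.4°, groundspeed 258.1 kt

Leg 1: track=216.7°, groundspeed=257.4 kt
Leg 2: track=224.3°, groundspeed=256.3 kt
Leg 3: track=196.6°, groundspeed=259.4 kt
Leg 4: track=211.4°, groundspeed=258.1 kt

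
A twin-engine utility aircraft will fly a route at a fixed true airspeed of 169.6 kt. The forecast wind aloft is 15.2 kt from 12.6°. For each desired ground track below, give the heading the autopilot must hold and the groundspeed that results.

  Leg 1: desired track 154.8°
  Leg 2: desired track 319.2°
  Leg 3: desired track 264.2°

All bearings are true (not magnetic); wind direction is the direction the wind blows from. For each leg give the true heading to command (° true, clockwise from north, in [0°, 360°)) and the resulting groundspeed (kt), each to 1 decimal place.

Leg 1: heading=151.7°, groundspeed=181.4 kt
Leg 2: heading=323.3°, groundspeed=160.1 kt
Leg 3: heading=269.1°, groundspeed=173.8 kt

Leg 1: desired track 154.8°; wind correction -3.1° → command heading 151.7°, groundspeed 181.4 kt
Leg 2: desired track 319.2°; wind correction +4.1° → command heading 323.3°, groundspeed 160.1 kt
Leg 3: desired track 264.2°; wind correction +4.9° → command heading 269.1°, groundspeed 173.8 kt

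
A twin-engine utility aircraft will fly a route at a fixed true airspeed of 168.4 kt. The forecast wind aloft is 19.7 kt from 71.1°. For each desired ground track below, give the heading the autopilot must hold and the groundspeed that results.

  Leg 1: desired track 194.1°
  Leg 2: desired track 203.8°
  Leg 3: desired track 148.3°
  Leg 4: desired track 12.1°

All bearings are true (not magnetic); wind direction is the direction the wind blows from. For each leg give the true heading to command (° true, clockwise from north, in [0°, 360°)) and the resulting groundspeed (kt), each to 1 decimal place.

Leg 1: desired track 194.1°; wind correction -5.6° → command heading 188.5°, groundspeed 178.3 kt
Leg 2: desired track 203.8°; wind correction -4.9° → command heading 198.9°, groundspeed 181.1 kt
Leg 3: desired track 148.3°; wind correction -6.6° → command heading 141.7°, groundspeed 162.9 kt
Leg 4: desired track 12.1°; wind correction +5.8° → command heading 17.9°, groundspeed 157.4 kt

Leg 1: heading=188.5°, groundspeed=178.3 kt
Leg 2: heading=198.9°, groundspeed=181.1 kt
Leg 3: heading=141.7°, groundspeed=162.9 kt
Leg 4: heading=17.9°, groundspeed=157.4 kt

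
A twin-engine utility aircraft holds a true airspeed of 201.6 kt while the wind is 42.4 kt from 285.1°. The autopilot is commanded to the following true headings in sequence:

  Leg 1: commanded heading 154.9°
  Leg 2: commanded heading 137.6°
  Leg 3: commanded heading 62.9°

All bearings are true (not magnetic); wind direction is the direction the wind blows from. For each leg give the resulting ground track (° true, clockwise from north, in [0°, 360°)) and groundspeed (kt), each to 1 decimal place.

Leg 1: track=146.8°, groundspeed=231.2 kt
Leg 2: track=132.1°, groundspeed=238.5 kt
Leg 3: track=69.9°, groundspeed=234.7 kt

Leg 1: heading 154.9°; drift -8.1° → track 146.8°, groundspeed 231.2 kt
Leg 2: heading 137.6°; drift -5.5° → track 132.1°, groundspeed 238.5 kt
Leg 3: heading 62.9°; drift +7.0° → track 69.9°, groundspeed 234.7 kt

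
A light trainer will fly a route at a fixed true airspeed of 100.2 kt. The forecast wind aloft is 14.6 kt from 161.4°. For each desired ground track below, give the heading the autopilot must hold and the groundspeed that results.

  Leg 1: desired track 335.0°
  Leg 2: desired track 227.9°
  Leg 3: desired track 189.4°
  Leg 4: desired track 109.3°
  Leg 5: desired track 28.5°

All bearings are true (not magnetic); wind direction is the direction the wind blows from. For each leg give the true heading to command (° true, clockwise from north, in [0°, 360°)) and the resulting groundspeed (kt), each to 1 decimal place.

Leg 1: heading=334.1°, groundspeed=114.7 kt
Leg 2: heading=220.2°, groundspeed=93.5 kt
Leg 3: heading=185.5°, groundspeed=87.1 kt
Leg 4: heading=115.9°, groundspeed=90.6 kt
Leg 5: heading=34.6°, groundspeed=109.6 kt

Leg 1: desired track 335.0°; wind correction -0.9° → command heading 334.1°, groundspeed 114.7 kt
Leg 2: desired track 227.9°; wind correction -7.7° → command heading 220.2°, groundspeed 93.5 kt
Leg 3: desired track 189.4°; wind correction -3.9° → command heading 185.5°, groundspeed 87.1 kt
Leg 4: desired track 109.3°; wind correction +6.6° → command heading 115.9°, groundspeed 90.6 kt
Leg 5: desired track 28.5°; wind correction +6.1° → command heading 34.6°, groundspeed 109.6 kt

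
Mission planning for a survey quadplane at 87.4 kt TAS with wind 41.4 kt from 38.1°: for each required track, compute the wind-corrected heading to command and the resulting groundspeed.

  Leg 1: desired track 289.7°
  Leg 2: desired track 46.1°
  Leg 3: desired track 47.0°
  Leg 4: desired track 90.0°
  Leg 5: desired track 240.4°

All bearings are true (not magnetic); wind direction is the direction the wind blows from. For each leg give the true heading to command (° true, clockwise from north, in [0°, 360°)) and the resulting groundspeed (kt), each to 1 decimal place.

Leg 1: heading=316.4°, groundspeed=91.1 kt
Leg 2: heading=42.3°, groundspeed=46.2 kt
Leg 3: heading=42.8°, groundspeed=46.3 kt
Leg 4: heading=68.1°, groundspeed=55.6 kt
Leg 5: heading=250.8°, groundspeed=124.3 kt

Leg 1: desired track 289.7°; wind correction +26.7° → command heading 316.4°, groundspeed 91.1 kt
Leg 2: desired track 46.1°; wind correction -3.8° → command heading 42.3°, groundspeed 46.2 kt
Leg 3: desired track 47.0°; wind correction -4.2° → command heading 42.8°, groundspeed 46.3 kt
Leg 4: desired track 90.0°; wind correction -21.9° → command heading 68.1°, groundspeed 55.6 kt
Leg 5: desired track 240.4°; wind correction +10.4° → command heading 250.8°, groundspeed 124.3 kt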